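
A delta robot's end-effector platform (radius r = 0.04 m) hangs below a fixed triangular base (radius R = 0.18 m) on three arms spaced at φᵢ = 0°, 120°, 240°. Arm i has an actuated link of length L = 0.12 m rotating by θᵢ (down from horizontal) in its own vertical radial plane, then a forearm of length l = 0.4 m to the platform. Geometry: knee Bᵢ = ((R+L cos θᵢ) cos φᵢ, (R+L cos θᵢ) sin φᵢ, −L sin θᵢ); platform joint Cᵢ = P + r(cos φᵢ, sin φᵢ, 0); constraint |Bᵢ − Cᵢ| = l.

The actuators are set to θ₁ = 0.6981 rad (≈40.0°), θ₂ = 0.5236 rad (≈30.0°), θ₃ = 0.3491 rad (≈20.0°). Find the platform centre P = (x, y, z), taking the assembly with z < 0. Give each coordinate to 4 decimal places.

(-0.0343, -0.0191, -0.3751)

S1 = (0.2319·cos0.0°, 0.2319·sin0.0°, -0.0771) = (0.2319, 0.0000, -0.0771)
S2 = (0.2439·cos120.0°, 0.2439·sin120.0°, -0.0600) = (-0.1220, 0.2112, -0.0600)
arm 3 at φ=240.0°: (R−r)+L cos θ3 = 0.2528;  S3 = (-0.1264, -0.2189, -0.0410)
eliminate P² terms by subtracting sphere 1 from 2 and 3
plane₁₂: -0.7078x+0.4225y+0.0343z = 0.0034
det = 0.6126;  x = -0.0064+0.0743z,  y = -0.0028+0.0433z
quadratic in z: (1.0074)z²+(0.1186)z+(-0.0972)=0, √Δ=0.6371 → z ∈ {-0.3751, 0.2573}; z = -0.3751 (taking z<0)
x = -0.0343, y = -0.0191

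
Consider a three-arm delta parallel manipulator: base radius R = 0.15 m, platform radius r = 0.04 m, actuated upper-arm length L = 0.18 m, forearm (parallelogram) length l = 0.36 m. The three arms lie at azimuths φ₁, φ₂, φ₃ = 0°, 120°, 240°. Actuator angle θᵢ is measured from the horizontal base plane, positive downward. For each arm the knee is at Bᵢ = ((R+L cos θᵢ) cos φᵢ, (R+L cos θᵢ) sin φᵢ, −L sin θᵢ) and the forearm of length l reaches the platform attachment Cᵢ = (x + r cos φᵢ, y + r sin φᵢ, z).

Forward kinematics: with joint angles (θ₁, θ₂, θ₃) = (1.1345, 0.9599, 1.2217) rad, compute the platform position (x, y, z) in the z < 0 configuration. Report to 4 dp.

arm 1 at φ=0.0°: (R−r)+L cos θ1 = 0.1861;  centre 1 = (0.1861, 0.0000, -0.1631)
centre 2 = (0.2132·cos120.0°, 0.2132·sin120.0°, -0.1474) = (-0.1066, 0.1847, -0.1474)
arm 3 at φ=240.0°: (R−r)+L cos θ3 = 0.1716;  centre 3 = (-0.0858, -0.1486, -0.1691)
subtract pairs → two planes through P
[-0.5854 0.3694 0.0314]·P = 0.0060;  [-0.5437 -0.2972 -0.0120]·P = -0.0032
Cramer: x(z) = -0.0016+0.0131z;  y(z) = 0.0137-0.0643z
quadratic in z: (1.0043)z²+(0.3196)z+(-0.0676)=0, √Δ=0.6113 → z ∈ {-0.4634, 0.1452}; z = -0.4634 (taking z<0)
x = -0.0076, y = 0.0435

(-0.0076, 0.0435, -0.4634)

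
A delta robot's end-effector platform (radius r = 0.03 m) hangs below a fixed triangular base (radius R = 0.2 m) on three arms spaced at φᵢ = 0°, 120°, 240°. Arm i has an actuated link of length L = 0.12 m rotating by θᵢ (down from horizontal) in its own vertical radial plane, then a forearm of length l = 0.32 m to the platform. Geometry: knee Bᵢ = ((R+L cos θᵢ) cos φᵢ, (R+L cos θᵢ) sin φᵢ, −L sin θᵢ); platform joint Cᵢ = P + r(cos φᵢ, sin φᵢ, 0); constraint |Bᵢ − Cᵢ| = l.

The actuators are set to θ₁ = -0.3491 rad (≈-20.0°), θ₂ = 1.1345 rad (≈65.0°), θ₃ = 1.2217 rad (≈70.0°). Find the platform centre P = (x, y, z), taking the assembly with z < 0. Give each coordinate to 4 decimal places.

(0.1203, 0.0085, -0.2345)

φ1=0.0°: virtual centre (0.2828, 0.0000, 0.0410), radius l
φ2=120.0°: virtual centre (-0.1104, 0.1911, -0.1088), radius l
arm 3 at φ=240.0°: ρ3 = 0.2110;  S3 = (-0.1055, -0.1828, -0.1128)
eliminate P² terms by subtracting sphere 1 from 2 and 3
[-0.7862 0.3823 -0.2996]·P = -0.0211;  [-0.7766 -0.3655 -0.3076]·P = -0.0244
Cramer: x(z) = 0.0292-0.3887z;  y(z) = 0.0048-0.0157z
quadratic in z: (1.1513)z²+(0.1149)z+(-0.0364)=0, √Δ=0.4251 → z ∈ {-0.2345, 0.1347}; z = -0.2345 (taking z<0)
x = 0.1203, y = 0.0085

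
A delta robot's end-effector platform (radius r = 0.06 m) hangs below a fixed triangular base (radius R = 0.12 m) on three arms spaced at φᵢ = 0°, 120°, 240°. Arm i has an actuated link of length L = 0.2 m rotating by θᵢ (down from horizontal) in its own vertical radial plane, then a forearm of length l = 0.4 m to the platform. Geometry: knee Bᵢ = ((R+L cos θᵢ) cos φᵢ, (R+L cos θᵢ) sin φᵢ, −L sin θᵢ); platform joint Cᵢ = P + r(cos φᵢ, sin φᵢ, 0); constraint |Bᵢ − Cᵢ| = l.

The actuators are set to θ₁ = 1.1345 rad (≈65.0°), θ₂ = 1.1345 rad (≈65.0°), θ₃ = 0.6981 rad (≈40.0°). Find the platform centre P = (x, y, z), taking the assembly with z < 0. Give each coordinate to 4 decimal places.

(-0.0548, -0.0948, -0.5149)

φ1=0.0°: virtual centre (0.1445, 0.0000, -0.1813), radius l
centre 2 = (0.1445·cos120.0°, 0.1445·sin120.0°, -0.1813) = (-0.0723, 0.1252, -0.1813)
centre 3 = (0.2132·cos240.0°, 0.2132·sin240.0°, -0.1286) = (-0.1066, -0.1846, -0.1286)
subtract pairs → two planes through P
linear system: -0.4336x+0.2503y = 0.0000−0.0000z; -0.5022x+-0.3693y = 0.0082−0.1054z
det = 0.2858;  x = -0.0072+0.0923z,  y = -0.0125+0.1599z
into |P−centre ₁|² = l²: 1.0341z² + 0.3305z + -0.1040 = 0;  Δ = 0.5393;  z = -0.5149 or 0.1953 → z<0 root = -0.5149
x = -0.0548, y = -0.0948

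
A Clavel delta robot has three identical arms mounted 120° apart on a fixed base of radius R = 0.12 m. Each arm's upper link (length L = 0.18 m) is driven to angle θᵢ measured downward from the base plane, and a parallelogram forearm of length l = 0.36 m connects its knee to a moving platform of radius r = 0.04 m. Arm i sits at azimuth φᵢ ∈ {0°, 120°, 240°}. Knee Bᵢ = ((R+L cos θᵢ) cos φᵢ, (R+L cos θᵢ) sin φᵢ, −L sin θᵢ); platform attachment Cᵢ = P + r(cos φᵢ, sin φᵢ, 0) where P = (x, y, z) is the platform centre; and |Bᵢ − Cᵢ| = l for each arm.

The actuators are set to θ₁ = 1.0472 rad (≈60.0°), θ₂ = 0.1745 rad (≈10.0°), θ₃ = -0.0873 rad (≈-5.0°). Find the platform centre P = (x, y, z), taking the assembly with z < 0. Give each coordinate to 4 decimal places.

(-0.1647, -0.0299, -0.2851)

arm 1 at φ=0.0°: ρ1 = 0.1700;  centre 1 = (0.1700, 0.0000, -0.1559)
centre 2 = (0.2573·cos120.0°, 0.2573·sin120.0°, -0.0313) = (-0.1286, 0.2228, -0.0313)
φ3=240.0°: virtual centre (-0.1297, -0.2246, 0.0157), radius l
eliminate P² terms by subtracting sphere 1 from 2 and 3
[-0.5973 0.4456 0.2493]·P = 0.0140;  [-0.5993 -0.4491 0.3432]·P = 0.0143
Cramer: x(z) = -0.0236+0.4948z;  y(z) = -0.0003+0.1038z
quadratic in z: (1.2556)z²+(0.1201)z+(-0.0678)=0, √Δ=0.5958 → z ∈ {-0.2851, 0.1894}; z = -0.2851 (taking z<0)
x = -0.1647, y = -0.0299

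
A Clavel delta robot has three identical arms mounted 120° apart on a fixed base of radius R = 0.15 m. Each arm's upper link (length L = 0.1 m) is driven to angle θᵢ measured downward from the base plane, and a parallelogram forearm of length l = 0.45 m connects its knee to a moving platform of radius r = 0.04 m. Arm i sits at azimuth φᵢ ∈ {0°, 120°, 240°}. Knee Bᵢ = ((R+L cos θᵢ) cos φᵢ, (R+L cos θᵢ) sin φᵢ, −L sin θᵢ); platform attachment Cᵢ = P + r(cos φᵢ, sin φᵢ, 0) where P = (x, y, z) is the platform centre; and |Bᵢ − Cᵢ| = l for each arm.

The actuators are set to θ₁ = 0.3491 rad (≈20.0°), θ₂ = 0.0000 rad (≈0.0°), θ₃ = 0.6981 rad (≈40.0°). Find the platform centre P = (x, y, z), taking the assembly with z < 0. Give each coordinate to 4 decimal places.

(0.0021, 0.0874, -0.4268)

O1 = (0.2040·cos0.0°, 0.2040·sin0.0°, -0.0342) = (0.2040, 0.0000, -0.0342)
arm 2 at φ=120.0°: (R−r)+L cos θ2 = 0.2100;  O2 = (-0.1050, 0.1819, 0.0000)
arm 3 at φ=240.0°: (R−r)+L cos θ3 = 0.1866;  O3 = (-0.0933, -0.1616, -0.0643)
subtract pairs → two planes through P
linear system: -0.6179x+0.3637y = 0.0013−0.0684z; -0.5945x+-0.3232y = -0.0038−-0.0601z
det = 0.4160;  x = 0.0023+0.0006z,  y = 0.0076+-0.1871z
quadratic in z: (1.0350)z²+(0.0653)z+(-0.1606)=0, √Δ=0.8180 → z ∈ {-0.4268, 0.3636}; z = -0.4268 (taking z<0)
x = 0.0021, y = 0.0874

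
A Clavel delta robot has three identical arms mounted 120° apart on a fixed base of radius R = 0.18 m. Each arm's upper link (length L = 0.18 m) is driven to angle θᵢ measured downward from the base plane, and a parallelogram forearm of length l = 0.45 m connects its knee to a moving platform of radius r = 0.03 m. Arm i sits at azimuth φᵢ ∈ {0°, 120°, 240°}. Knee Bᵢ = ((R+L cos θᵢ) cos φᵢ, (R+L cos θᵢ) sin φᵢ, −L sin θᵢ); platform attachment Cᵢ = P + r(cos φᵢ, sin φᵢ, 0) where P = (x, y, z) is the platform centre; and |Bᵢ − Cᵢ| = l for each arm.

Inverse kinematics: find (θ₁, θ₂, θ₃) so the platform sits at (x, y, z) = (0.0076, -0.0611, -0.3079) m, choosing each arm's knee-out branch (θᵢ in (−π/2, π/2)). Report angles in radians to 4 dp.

θ₁ = -0.0002, θ₂ = 0.3493, θ₃ = -0.2615

arm 1 (φ=0.0°): x'=0.0076, y'=-0.0611
  e−x'=0.1424;  (l²−L²−(e−x')²−y'²−z²)/2L = 0.1425
  √(A²+B²)=0.3392;  θ1 = -1.1376+1.1374 ≈ -0.0002
rotate P by −φ2: (-0.0567, 0.0240, -0.3079)
  e−x'=0.2067;  (l²−L²−(e−x')²−y'²−z²)/2L = 0.0889
  √(A²+B²)=0.3709;  θ2 = -0.9795+1.3288 ≈ 0.3493
arm 3 (φ=240.0°): x'=0.0491, y'=0.0371
  A cos θ + B sin θ = C:  0.1009·cos θ + -0.3079·sin θ = 0.1771
  √(A²+B²)=0.3240;  θ3 = -1.2542+0.9927 ≈ -0.2615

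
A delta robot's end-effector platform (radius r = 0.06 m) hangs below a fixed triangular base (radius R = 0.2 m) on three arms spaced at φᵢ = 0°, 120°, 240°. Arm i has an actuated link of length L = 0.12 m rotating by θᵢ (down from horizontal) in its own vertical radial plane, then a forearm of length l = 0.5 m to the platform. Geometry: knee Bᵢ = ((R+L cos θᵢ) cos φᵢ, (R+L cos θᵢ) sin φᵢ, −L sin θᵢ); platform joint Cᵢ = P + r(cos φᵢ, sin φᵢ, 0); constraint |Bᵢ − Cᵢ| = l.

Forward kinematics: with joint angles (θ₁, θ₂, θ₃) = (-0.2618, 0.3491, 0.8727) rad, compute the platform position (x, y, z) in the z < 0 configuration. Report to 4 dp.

O1 = (0.2559·cos0.0°, 0.2559·sin0.0°, 0.0311) = (0.2559, 0.0000, 0.0311)
φ2=120.0°: virtual centre (-0.1264, 0.2189, -0.0410), radius l
arm 3 at φ=240.0°: ρ3 = 0.2171;  O3 = (-0.1086, -0.1880, -0.0919)
subtract pairs → two planes through P
[-0.7646 0.4378 -0.1442]·P = -0.0009;  [-0.7290 -0.3761 -0.2460]·P = -0.0109
det = 0.6067;  x = 0.0084+-0.2669z,  y = 0.0126+-0.1367z
quadratic in z: (1.0899)z²+(0.0666)z+(-0.1876)=0, √Δ=0.9068 → z ∈ {-0.4465, 0.3855}; z = -0.4465 (taking z<0)
x = 0.1276, y = 0.0737

(0.1276, 0.0737, -0.4465)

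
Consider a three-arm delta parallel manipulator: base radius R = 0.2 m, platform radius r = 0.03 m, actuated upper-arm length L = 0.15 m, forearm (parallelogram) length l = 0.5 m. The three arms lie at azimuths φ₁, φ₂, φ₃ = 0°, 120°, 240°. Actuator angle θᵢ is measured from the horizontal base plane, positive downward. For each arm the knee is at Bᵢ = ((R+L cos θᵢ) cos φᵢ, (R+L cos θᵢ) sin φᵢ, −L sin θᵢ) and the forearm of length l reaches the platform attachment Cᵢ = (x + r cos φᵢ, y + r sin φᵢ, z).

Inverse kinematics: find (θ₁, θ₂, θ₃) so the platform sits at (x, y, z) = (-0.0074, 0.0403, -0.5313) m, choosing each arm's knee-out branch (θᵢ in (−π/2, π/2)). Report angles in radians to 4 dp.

θ₁ = 0.8726, θ₂ = 0.6980, θ₃ = 0.9601

arm 1 (φ=0.0°): x'=-0.0074, y'=0.0403
  A=0.1774, B=-0.5313, C=(l²−L²−A²−y'²−z²)/(2L)=-0.2929
  √(A²+B²)=0.5601;  θ1 = -1.2485+2.1211 ≈ 0.8726
φ2=120.0° → target in arm frame (0.0386, -0.0137)
  A cos θ + B sin θ = C:  0.1314·cos θ + -0.5313·sin θ = -0.2408
  √(A²+B²)=0.5473;  θ2 = -1.3283+2.0263 ≈ 0.6980
rotate P by −φ3: (-0.0312, -0.0266, -0.5313)
  A=0.2012, B=-0.5313, C=(l²−L²−A²−y'²−z²)/(2L)=-0.3199
  γ=atan2(-0.5313,0.2012)=-1.2088;  ψ=arccos(-0.5631)=2.1689;  θ3=γ+ψ≈0.9601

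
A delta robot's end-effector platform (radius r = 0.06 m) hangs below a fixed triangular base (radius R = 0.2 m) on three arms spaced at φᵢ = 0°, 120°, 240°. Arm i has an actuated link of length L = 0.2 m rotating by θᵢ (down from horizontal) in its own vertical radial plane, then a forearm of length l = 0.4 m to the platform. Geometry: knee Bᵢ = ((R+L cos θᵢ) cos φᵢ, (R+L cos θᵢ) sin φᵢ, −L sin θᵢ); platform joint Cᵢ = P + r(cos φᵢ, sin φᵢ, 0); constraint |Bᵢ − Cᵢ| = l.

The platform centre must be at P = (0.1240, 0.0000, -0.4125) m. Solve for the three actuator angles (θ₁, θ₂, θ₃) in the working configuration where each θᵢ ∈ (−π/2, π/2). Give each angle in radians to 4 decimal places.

θ₁ = 0.3490, θ₂ = 1.0472, θ₃ = 1.0472

φ1=0.0° → target in arm frame (0.1240, 0.0000)
  A=0.0160, B=-0.4125, C=(l²−L²−A²−y'²−z²)/(2L)=-0.1260
  γ=atan2(-0.4125,0.0160)=-1.5320;  ψ=arccos(-0.3053)=1.8810;  θ1=γ+ψ≈0.3490
φ2=120.0° → target in arm frame (-0.0620, -0.1074)
  e−x'=0.2020;  (l²−L²−(e−x')²−y'²−z²)/2L = -0.2562
  θ2 = atan2(B,A) + arccos(C/0.4593) = 1.0472
φ3=240.0° → target in arm frame (-0.0620, 0.1074)
  A=0.2020, B=-0.4125, C=(l²−L²−A²−y'²−z²)/(2L)=-0.2562
  √(A²+B²)=0.4593;  θ3 = -1.1154+2.1626 ≈ 1.0472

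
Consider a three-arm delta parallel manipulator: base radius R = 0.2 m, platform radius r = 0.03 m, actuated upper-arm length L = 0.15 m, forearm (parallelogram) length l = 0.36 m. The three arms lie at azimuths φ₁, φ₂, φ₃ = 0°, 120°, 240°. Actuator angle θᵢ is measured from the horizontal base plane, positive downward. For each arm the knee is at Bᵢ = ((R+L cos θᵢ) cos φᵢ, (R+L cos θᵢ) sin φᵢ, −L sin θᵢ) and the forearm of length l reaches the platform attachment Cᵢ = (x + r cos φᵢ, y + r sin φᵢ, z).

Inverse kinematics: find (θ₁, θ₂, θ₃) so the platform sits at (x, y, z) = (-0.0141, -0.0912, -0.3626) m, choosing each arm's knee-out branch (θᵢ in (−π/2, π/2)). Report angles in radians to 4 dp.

θ₁ = 1.0472, θ₂ = 1.3086, θ₃ = 0.5233

arm 1 (φ=0.0°): x'=-0.0141, y'=-0.0912
  A=0.1841, B=-0.3626, C=(l²−L²−A²−y'²−z²)/(2L)=-0.2220
  γ=atan2(-0.3626,0.1841)=-1.1010;  ψ=arccos(-0.5458)=2.1482;  θ1=γ+ψ≈1.0472
rotate P by −φ2: (-0.0719, 0.0578, -0.3626)
  A=0.2419, B=-0.3626, C=(l²−L²−A²−y'²−z²)/(2L)=-0.2875
  γ=atan2(-0.3626,0.2419)=-0.9824;  ψ=arccos(-0.6596)=2.2910;  θ2=γ+ψ≈1.3086
rotate P by −φ3: (0.0860, 0.0334, -0.3626)
  e−x'=0.0840;  (l²−L²−(e−x')²−y'²−z²)/2L = -0.1085
  θ3 = atan2(B,A) + arccos(C/0.3722) = 0.5233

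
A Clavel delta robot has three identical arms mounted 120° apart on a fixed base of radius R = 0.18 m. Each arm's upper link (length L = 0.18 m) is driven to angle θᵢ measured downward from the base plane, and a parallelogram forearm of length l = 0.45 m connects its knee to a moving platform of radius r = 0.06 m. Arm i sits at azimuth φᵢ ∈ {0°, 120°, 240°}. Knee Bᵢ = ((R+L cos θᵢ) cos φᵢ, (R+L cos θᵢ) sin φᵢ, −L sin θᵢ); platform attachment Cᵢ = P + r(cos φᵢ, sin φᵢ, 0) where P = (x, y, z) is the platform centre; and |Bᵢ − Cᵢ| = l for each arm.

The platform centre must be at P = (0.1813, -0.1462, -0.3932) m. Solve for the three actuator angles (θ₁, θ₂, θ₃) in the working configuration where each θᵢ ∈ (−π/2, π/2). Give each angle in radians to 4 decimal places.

θ₁ = -0.0873, θ₂ = 1.3089, θ₃ = 0.5232

rotate P by −φ1: (0.1813, -0.1462, -0.3932)
  A cos θ + B sin θ = C:  -0.0613·cos θ + -0.3932·sin θ = -0.0268
  √(A²+B²)=0.3979;  θ1 = -1.7255+1.6381 ≈ -0.0873
φ2=120.0° → target in arm frame (-0.2173, -0.0839)
  A cos θ + B sin θ = C:  0.3373·cos θ + -0.3932·sin θ = -0.2925
  √(A²+B²)=0.5180;  θ2 = -0.8618+2.1708 ≈ 1.3089
arm 3 (φ=240.0°): x'=0.0360, y'=0.2301
  e−x'=0.0840;  (l²−L²−(e−x')²−y'²−z²)/2L = -0.1237
  √(A²+B²)=0.4021;  θ3 = -1.3602+1.8834 ≈ 0.5232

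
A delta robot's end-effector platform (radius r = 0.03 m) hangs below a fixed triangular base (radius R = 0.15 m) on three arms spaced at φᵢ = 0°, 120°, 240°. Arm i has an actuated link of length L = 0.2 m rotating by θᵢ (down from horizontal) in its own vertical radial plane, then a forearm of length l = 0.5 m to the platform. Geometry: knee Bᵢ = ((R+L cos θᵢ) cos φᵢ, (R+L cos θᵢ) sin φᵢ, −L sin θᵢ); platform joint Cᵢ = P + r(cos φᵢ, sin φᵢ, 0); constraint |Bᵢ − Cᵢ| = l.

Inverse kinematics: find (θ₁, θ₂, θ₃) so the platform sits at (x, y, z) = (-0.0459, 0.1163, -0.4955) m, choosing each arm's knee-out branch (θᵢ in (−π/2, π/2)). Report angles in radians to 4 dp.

φ1=0.0° → target in arm frame (-0.0459, 0.1163)
  A=0.1659, B=-0.4955, C=(l²−L²−A²−y'²−z²)/(2L)=-0.1914
  √(A²+B²)=0.5225;  θ1 = -1.2477+1.9459 ≈ 0.6981
arm 2 (φ=120.0°): x'=0.1237, y'=-0.0184
  A=-0.0037, B=-0.4955, C=(l²−L²−A²−y'²−z²)/(2L)=-0.0897
  √(A²+B²)=0.4955;  θ2 = -1.5782+1.7528 ≈ 0.1746
φ3=240.0° → target in arm frame (-0.0778, -0.0979)
  A cos θ + B sin θ = C:  0.1978·cos θ + -0.4955·sin θ = -0.2105
  γ=atan2(-0.4955,0.1978)=-1.1910;  ψ=arccos(-0.3946)=1.9765;  θ3=γ+ψ≈0.7854

θ₁ = 0.6981, θ₂ = 0.1746, θ₃ = 0.7854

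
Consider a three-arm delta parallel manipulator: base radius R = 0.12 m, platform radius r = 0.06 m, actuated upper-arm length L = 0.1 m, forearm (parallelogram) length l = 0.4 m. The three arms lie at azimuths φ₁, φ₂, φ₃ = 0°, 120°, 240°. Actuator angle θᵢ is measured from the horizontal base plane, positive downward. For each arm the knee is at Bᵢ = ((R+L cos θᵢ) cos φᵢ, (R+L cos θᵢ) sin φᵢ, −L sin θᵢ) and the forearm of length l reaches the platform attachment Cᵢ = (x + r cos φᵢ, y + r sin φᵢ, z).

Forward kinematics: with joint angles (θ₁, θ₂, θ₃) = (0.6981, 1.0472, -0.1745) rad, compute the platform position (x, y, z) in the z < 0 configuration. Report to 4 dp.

φ1=0.0°: virtual centre (0.1366, 0.0000, -0.0643), radius l
φ2=120.0°: virtual centre (-0.0550, 0.0953, -0.0866), radius l
arm 3 at φ=240.0°: e+L cos θ3 = 0.1585;  centre 3 = (-0.0792, -0.1372, 0.0174)
|centre ₂|²−|centre ₁|² = -0.0032;  |centre ₃|²−|centre ₁|² = 0.0026
[-0.3832 0.1905 -0.0447]·P = -0.0032;  [-0.4317 -0.2745 0.1633]·P = 0.0026
det = 0.1874;  x = 0.0020+0.1006z,  y = -0.0127+0.4367z
sphere 1 gives Az²+Bz+C=0 with A=1.2008, B=0.0904, C=-0.1376;  B²−4AC=0.6690;  roots -0.3782, 0.3030;  negative root z = -0.3782
x = -0.0360, y = -0.1779

(-0.0360, -0.1779, -0.3782)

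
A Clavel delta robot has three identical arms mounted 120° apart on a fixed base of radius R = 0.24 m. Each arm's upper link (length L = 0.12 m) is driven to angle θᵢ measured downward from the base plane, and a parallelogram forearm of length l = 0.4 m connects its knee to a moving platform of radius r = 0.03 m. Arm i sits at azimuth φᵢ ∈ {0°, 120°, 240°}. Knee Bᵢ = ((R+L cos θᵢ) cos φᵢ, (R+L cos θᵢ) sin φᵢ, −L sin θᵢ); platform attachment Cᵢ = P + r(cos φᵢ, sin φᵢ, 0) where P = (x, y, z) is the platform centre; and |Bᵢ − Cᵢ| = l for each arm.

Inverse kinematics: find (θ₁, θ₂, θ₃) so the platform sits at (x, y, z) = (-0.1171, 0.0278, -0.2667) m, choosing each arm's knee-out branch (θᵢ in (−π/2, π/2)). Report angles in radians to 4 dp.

arm 1 (φ=0.0°): x'=-0.1171, y'=0.0278
  e−x'=0.3271;  (l²−L²−(e−x')²−y'²−z²)/2L = -0.1387
  θ1 = atan2(B,A) + arccos(C/0.4220) = 1.2217
rotate P by −φ2: (0.0826, 0.0875, -0.2667)
  A cos θ + B sin θ = C:  0.1274·cos θ + -0.2667·sin θ = 0.2108
  √(A²+B²)=0.2956;  θ2 = -1.1252+0.7768 ≈ -0.3485
arm 3 (φ=240.0°): x'=0.0345, y'=-0.1153
  e−x'=0.1755;  (l²−L²−(e−x')²−y'²−z²)/2L = 0.1265
  θ3 = atan2(B,A) + arccos(C/0.3193) = 0.1746

θ₁ = 1.2217, θ₂ = -0.3485, θ₃ = 0.1746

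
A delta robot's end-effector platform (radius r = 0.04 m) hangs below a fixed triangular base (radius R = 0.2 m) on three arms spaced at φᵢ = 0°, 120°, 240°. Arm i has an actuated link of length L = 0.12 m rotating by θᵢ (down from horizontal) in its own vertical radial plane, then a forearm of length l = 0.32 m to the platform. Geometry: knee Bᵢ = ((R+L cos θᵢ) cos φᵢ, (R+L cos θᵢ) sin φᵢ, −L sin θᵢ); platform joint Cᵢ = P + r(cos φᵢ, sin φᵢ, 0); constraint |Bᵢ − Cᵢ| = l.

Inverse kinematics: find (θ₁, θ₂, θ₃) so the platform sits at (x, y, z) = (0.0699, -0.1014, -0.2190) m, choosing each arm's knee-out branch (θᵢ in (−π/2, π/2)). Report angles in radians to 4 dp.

θ₁ = -0.0003, θ₂ = 1.3967, θ₃ = 0.1747

arm 1 (φ=0.0°): x'=0.0699, y'=-0.1014
  e−x'=0.0901;  (l²−L²−(e−x')²−y'²−z²)/2L = 0.0902
  √(A²+B²)=0.2368;  θ1 = -1.1805+1.1802 ≈ -0.0003
arm 2 (φ=120.0°): x'=-0.1228, y'=-0.0098
  e−x'=0.2828;  (l²−L²−(e−x')²−y'²−z²)/2L = -0.1667
  θ2 = atan2(B,A) + arccos(C/0.3577) = 1.3967
arm 3 (φ=240.0°): x'=0.0529, y'=0.1112
  A cos θ + B sin θ = C:  0.1071·cos θ + -0.2190·sin θ = 0.0674
  √(A²+B²)=0.2438;  θ3 = -1.1158+1.2905 ≈ 0.1747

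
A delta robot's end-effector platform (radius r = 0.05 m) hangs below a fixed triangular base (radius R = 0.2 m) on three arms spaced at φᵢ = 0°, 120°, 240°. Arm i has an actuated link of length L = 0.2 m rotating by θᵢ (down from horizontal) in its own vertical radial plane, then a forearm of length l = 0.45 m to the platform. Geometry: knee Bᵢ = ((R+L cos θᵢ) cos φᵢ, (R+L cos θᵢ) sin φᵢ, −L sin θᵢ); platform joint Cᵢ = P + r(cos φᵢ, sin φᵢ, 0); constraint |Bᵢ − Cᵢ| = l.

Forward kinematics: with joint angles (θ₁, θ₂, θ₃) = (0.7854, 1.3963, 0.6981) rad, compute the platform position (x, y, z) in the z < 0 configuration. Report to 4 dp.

(0.0596, -0.1320, -0.5038)

φ1=0.0°: virtual centre (0.2914, 0.0000, -0.1414), radius l
φ2=120.0°: virtual centre (-0.0924, 0.1600, -0.1970), radius l
centre 3 = (0.3032·cos240.0°, 0.3032·sin240.0°, -0.1286) = (-0.1516, -0.2626, -0.1286)
|centre ₂|²−|centre ₁|² = -0.0320;  |centre ₃|²−|centre ₁|² = 0.0035
plane₁₂: -0.7676x+0.3199y+-0.1111z = -0.0320
det = 0.6866;  x = 0.0228+-0.0730z,  y = -0.0453+0.1721z
sphere 1 gives Az²+Bz+C=0 with A=1.0350, B=0.3065, C=-0.1083;  B²−4AC=0.5423;  roots -0.5038, 0.2077;  negative root z = -0.5038
x = 0.0596, y = -0.1320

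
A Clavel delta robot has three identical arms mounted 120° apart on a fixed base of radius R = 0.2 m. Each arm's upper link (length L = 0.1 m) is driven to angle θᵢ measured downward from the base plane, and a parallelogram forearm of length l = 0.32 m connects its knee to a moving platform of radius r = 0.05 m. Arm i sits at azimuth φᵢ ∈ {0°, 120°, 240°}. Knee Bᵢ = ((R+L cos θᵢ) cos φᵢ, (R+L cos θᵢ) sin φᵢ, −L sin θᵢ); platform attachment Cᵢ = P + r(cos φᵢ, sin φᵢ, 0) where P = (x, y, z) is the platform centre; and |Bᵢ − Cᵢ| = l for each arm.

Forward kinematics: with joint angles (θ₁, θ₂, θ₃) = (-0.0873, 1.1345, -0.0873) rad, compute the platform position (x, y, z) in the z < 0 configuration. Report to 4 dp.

φ1=0.0°: virtual centre (0.2496, 0.0000, 0.0087), radius l
arm 2 at φ=120.0°: ρ2 = 0.1923;  centre 2 = (-0.0961, 0.1665, -0.0906)
centre 3 = (0.2496·cos240.0°, 0.2496·sin240.0°, 0.0087) = (-0.1248, -0.2162, 0.0087)
subtract pairs → two planes through P
linear system: -0.6915x+0.3330y = -0.0172−-0.1987z; -0.7489x+-0.4324y = 0.0000−0.0000z
Cramer: x(z) = 0.0136-0.1567z;  y(z) = -0.0235+0.2714z
sphere 1 gives Az²+Bz+C=0 with A=1.0982, B=0.0438, C=-0.0461;  B²−4AC=0.2042;  roots -0.2257, 0.1858;  negative root z = -0.2257
x = 0.0489, y = -0.0847

(0.0489, -0.0847, -0.2257)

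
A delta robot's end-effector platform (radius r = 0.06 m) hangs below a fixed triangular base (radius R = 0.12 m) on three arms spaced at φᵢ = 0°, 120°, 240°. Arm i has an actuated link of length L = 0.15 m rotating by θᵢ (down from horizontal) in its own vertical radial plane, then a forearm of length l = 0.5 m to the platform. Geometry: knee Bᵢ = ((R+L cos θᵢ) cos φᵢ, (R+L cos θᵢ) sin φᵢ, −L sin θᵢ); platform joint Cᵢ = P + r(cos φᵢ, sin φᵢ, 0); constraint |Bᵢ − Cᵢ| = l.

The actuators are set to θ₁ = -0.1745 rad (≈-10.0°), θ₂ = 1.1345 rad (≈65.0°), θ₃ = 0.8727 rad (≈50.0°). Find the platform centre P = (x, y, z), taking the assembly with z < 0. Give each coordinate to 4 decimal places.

S1 = (0.2077·cos0.0°, 0.2077·sin0.0°, 0.0260) = (0.2077, 0.0000, 0.0260)
arm 2 at φ=120.0°: e+L cos θ2 = 0.1234;  S2 = (-0.0617, 0.1069, -0.1359)
arm 3 at φ=240.0°: e+L cos θ3 = 0.1564;  S3 = (-0.0782, -0.1355, -0.1149)
|S₂|²−|S₁|² = -0.0101;  |S₃|²−|S₁|² = -0.0062
linear system: -0.5388x+0.2137y = -0.0101−-0.3240z; -0.5719x+-0.2709y = -0.0062−-0.2819z
det = 0.2682;  x = 0.0151+-0.5519z,  y = -0.0092+0.1244z
sphere 1 gives Az²+Bz+C=0 with A=1.3201, B=0.1582, C=-0.2121;  B²−4AC=1.1452;  roots -0.4653, 0.3454;  negative root z = -0.4653
x = 0.2719, y = -0.0671

(0.2719, -0.0671, -0.4653)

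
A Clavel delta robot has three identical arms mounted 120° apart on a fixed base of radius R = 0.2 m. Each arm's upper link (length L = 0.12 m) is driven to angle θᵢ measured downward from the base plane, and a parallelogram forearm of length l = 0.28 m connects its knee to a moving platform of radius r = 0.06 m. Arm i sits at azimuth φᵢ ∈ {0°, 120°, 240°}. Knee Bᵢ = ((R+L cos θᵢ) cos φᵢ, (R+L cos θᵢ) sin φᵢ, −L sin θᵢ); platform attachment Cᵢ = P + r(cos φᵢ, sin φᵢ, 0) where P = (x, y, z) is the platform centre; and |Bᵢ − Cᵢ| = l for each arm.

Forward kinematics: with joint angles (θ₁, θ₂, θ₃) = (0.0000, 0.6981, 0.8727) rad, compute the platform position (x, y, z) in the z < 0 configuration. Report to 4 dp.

arm 1 at φ=0.0°: (R−r)+L cos θ1 = 0.2600;  O1 = (0.2600, 0.0000, 0.0000)
φ2=120.0°: virtual centre (-0.1160, 0.2009, -0.0771), radius l
O3 = (0.2171·cos240.0°, 0.2171·sin240.0°, -0.0919) = (-0.1086, -0.1880, -0.0919)
|O₂|²−|O₁|² = -0.0079;  |O₃|²−|O₁|² = -0.0120
[-0.7519 0.4017 -0.1543]·P = -0.0079;  [-0.7371 -0.3761 -0.1839]·P = -0.0120
det = 0.5789;  x = 0.0134+-0.2278z,  y = 0.0056+-0.0424z
sphere 1 gives Az²+Bz+C=0 with A=1.0537, B=0.1119, C=-0.0176;  B²−4AC=0.0866;  roots -0.1927, 0.0866;  negative root z = -0.1927
x = 0.0573, y = 0.0137

(0.0573, 0.0137, -0.1927)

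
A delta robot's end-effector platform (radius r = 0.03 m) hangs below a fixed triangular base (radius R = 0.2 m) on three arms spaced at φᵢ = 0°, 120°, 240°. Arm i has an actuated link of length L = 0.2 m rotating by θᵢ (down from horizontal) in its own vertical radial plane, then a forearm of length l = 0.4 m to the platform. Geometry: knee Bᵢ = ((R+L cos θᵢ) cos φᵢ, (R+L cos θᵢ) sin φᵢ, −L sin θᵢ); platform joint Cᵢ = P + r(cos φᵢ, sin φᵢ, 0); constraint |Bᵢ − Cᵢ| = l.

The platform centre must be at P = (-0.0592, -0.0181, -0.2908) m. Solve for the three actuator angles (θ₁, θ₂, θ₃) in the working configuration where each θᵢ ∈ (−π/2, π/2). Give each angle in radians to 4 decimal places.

rotate P by −φ1: (-0.0592, -0.0181, -0.2908)
  A=0.2292, B=-0.2908, C=(l²−L²−A²−y'²−z²)/(2L)=-0.0436
  √(A²+B²)=0.3703;  θ1 = -0.9033+1.6887 ≈ 0.7854
φ2=120.0° → target in arm frame (0.0139, 0.0603)
  e−x'=0.1561;  (l²−L²−(e−x')²−y'²−z²)/2L = 0.0186
  γ=atan2(-0.2908,0.1561)=-1.0782;  ψ=arccos(0.0563)=1.5144;  θ2=γ+ψ≈0.4362
rotate P by −φ3: (0.0453, -0.0422, -0.2908)
  e−x'=0.1247;  (l²−L²−(e−x')²−y'²−z²)/2L = 0.0452
  √(A²+B²)=0.3164;  θ3 = -1.1656+1.4273 ≈ 0.2617

θ₁ = 0.7854, θ₂ = 0.4362, θ₃ = 0.2617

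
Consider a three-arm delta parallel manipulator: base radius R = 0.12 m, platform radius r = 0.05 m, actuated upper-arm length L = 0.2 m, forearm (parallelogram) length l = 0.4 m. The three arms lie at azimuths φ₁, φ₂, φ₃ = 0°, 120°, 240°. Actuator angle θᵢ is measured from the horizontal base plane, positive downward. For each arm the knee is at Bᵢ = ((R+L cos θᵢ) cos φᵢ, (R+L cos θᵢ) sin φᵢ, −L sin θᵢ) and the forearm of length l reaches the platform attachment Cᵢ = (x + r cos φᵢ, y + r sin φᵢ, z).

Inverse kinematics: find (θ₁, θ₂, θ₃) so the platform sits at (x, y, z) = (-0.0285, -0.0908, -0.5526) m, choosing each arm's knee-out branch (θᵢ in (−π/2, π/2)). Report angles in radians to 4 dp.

θ₁ = 1.3090, θ₂ = 1.3962, θ₃ = 0.9600

rotate P by −φ1: (-0.0285, -0.0908, -0.5526)
  A cos θ + B sin θ = C:  0.0985·cos θ + -0.5526·sin θ = -0.5083
  √(A²+B²)=0.5613;  θ1 = -1.3944+2.7034 ≈ 1.3090
arm 2 (φ=120.0°): x'=-0.0644, y'=0.0701
  e−x'=0.1344;  (l²−L²−(e−x')²−y'²−z²)/2L = -0.5208
  √(A²+B²)=0.5687;  θ2 = -1.3322+2.7284 ≈ 1.3962
arm 3 (φ=240.0°): x'=0.0929, y'=0.0207
  e−x'=-0.0229;  (l²−L²−(e−x')²−y'²−z²)/2L = -0.4658
  γ=atan2(-0.5526,-0.0229)=-1.6122;  ψ=arccos(-0.8422)=2.5721;  θ3=γ+ψ≈0.9600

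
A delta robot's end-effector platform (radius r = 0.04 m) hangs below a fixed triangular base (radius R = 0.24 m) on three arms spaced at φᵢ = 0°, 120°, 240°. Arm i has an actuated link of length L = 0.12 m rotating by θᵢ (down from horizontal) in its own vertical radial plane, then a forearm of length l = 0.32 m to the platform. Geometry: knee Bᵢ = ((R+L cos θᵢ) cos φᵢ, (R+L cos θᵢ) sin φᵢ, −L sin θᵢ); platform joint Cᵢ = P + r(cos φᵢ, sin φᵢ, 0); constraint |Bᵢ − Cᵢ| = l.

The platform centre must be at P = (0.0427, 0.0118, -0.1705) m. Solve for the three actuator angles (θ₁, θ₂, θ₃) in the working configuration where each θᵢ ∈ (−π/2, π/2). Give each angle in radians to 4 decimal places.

arm 1 (φ=0.0°): x'=0.0427, y'=0.0118
  e−x'=0.1573;  (l²−L²−(e−x')²−y'²−z²)/2L = 0.1419
  γ=atan2(-0.1705,0.1573)=-0.8256;  ψ=arccos(0.6115)=0.9128;  θ1=γ+ψ≈0.0871
arm 2 (φ=120.0°): x'=-0.0111, y'=-0.0429
  A cos θ + B sin θ = C:  0.2111·cos θ + -0.1705·sin θ = 0.0521
  γ=atan2(-0.1705,0.2111)=-0.6793;  ψ=arccos(0.1921)=1.3774;  θ2=γ+ψ≈0.6981
rotate P by −φ3: (-0.0316, 0.0311, -0.1705)
  A cos θ + B sin θ = C:  0.2316·cos θ + -0.1705·sin θ = 0.0181
  γ=atan2(-0.1705,0.2316)=-0.6347;  ψ=arccos(0.0629)=1.5079;  θ3=γ+ψ≈0.8732

θ₁ = 0.0871, θ₂ = 0.6981, θ₃ = 0.8732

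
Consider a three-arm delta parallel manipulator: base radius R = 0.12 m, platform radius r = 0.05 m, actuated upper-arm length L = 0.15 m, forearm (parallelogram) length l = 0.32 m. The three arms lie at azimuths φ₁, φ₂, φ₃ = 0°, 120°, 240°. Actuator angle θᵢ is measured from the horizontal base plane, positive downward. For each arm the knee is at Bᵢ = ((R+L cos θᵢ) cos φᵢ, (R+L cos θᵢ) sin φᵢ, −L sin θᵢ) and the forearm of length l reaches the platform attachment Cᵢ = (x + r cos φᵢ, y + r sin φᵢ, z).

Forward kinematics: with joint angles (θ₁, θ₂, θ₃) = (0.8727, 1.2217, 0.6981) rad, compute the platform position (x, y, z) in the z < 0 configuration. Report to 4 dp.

(0.0194, -0.0840, -0.3864)

φ1=0.0°: virtual centre (0.1664, 0.0000, -0.1149), radius l
arm 2 at φ=120.0°: ρ2 = 0.1213;  centre 2 = (-0.0607, 0.1051, -0.1410)
φ3=240.0°: virtual centre (-0.0925, -0.1601, -0.0964), radius l
|centre ₂|²−|centre ₁|² = -0.0063;  |centre ₃|²−|centre ₁|² = 0.0026
[-0.4541 0.2101 -0.0521]·P = -0.0063;  [-0.5177 -0.3203 0.0370]·P = 0.0026
Cramer: x(z) = 0.0058-0.0350z;  y(z) = -0.0175+0.1721z
into |P−centre ₁|² = l²: 1.0309z² + 0.2351z + -0.0631 = 0;  Δ = 0.3154;  z = -0.3864 or 0.1584 → z<0 root = -0.3864
x = 0.0194, y = -0.0840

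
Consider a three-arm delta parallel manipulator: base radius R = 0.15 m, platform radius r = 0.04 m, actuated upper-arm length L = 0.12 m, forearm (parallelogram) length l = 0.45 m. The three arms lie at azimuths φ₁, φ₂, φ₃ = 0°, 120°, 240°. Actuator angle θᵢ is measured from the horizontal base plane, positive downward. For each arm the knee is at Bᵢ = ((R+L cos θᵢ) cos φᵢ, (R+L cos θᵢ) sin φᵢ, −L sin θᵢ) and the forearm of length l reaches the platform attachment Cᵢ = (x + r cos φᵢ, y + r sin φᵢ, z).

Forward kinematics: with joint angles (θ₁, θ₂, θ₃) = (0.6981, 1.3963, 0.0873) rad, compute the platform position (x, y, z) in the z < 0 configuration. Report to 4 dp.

arm 1 at φ=0.0°: e+L cos θ1 = 0.2019;  S1 = (0.2019, 0.0000, -0.0771)
arm 2 at φ=120.0°: e+L cos θ2 = 0.1308;  S2 = (-0.0654, 0.1133, -0.1182)
S3 = (0.2295·cos240.0°, 0.2295·sin240.0°, -0.0105) = (-0.1148, -0.1988, -0.0105)
|S₂|²−|S₁|² = -0.0156;  |S₃|²−|S₁|² = 0.0061
plane₁₂: -0.5347x+0.2266y+-0.0821z = -0.0156
Cramer: x(z) = 0.0136-0.0068z;  y(z) = -0.0369+0.3462z
sphere 1 gives Az²+Bz+C=0 with A=1.1199, B=0.1312, C=-0.1597;  B²−4AC=0.7327;  roots -0.4408, 0.3236;  negative root z = -0.4408
x = 0.0166, y = -0.1895

(0.0166, -0.1895, -0.4408)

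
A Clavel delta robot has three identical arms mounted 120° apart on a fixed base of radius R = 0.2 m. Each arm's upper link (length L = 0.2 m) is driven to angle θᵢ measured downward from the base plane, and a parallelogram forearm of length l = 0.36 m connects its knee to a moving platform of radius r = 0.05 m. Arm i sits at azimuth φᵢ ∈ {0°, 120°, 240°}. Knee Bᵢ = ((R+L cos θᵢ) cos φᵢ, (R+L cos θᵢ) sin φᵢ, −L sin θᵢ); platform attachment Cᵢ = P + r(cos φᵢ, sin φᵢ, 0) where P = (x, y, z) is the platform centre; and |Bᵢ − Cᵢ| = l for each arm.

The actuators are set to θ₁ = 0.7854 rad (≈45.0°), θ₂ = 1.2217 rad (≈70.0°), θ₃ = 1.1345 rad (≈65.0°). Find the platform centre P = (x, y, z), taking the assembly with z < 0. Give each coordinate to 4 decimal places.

centre 1 = (0.2914·cos0.0°, 0.2914·sin0.0°, -0.1414) = (0.2914, 0.0000, -0.1414)
φ2=120.0°: virtual centre (-0.1092, 0.1891, -0.1879), radius l
arm 3 at φ=240.0°: ρ3 = 0.2345;  centre 3 = (-0.1173, -0.2031, -0.1813)
eliminate P² terms by subtracting sphere 1 from 2 and 3
plane₁₂: -0.8013x+0.3783y+-0.0930z = -0.0219
Cramer: x(z) = 0.0242-0.1070z;  y(z) = -0.0067+0.0192z
sphere 1 gives Az²+Bz+C=0 with A=1.0118, B=0.3398, C=-0.0381;  B²−4AC=0.2698;  roots -0.4246, 0.0888;  negative root z = -0.4246
x = 0.0696, y = -0.0148

(0.0696, -0.0148, -0.4246)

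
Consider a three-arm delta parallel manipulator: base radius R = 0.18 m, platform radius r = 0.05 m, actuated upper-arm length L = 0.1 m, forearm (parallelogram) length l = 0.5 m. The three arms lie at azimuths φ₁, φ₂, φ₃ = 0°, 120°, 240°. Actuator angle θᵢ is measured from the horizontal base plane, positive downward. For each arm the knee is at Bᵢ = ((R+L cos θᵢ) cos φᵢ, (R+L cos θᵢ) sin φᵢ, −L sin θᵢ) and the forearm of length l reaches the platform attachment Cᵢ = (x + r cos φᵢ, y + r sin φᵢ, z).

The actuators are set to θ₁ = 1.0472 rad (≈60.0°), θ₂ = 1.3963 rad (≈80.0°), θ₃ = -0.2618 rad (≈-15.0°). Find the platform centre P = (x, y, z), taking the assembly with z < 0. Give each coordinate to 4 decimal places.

S1 = (0.1800·cos0.0°, 0.1800·sin0.0°, -0.0866) = (0.1800, 0.0000, -0.0866)
φ2=120.0°: virtual centre (-0.0737, 0.1276, -0.0985), radius l
S3 = (0.2266·cos240.0°, 0.2266·sin240.0°, 0.0259) = (-0.1133, -0.1962, 0.0259)
|S₂|²−|S₁|² = -0.0085;  |S₃|²−|S₁|² = 0.0121
plane₁₂: -0.5074x+0.2552y+-0.0238z = -0.0085
Cramer: x(z) = 0.0007+0.1379z;  y(z) = -0.0319+0.3671z
quadratic in z: (1.1538)z²+(0.1003)z+(-0.2093)=0, √Δ=0.9880 → z ∈ {-0.4716, 0.3847}; z = -0.4716 (taking z<0)
x = -0.0643, y = -0.2050

(-0.0643, -0.2050, -0.4716)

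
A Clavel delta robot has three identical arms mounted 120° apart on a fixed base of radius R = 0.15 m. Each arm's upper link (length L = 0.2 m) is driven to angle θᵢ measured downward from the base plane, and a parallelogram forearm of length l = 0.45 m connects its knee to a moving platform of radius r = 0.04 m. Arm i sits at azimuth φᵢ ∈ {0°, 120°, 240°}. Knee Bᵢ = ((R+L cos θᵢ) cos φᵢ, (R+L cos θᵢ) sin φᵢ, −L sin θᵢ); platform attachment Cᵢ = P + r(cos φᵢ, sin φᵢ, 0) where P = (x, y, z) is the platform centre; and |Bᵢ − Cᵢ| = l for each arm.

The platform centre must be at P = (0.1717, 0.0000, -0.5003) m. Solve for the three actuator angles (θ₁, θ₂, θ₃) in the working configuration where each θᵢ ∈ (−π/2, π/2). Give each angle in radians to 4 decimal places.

arm 1 (φ=0.0°): x'=0.1717, y'=0.0000
  e−x'=-0.0617;  (l²−L²−(e−x')²−y'²−z²)/2L = -0.2290
  θ1 = atan2(B,A) + arccos(C/0.5041) = 0.3489
rotate P by −φ2: (-0.0858, -0.1487, -0.5003)
  A=0.1958, B=-0.5003, C=(l²−L²−A²−y'²−z²)/(2L)=-0.3707
  γ=atan2(-0.5003,0.1958)=-1.1977;  ψ=arccos(-0.6899)=2.3322;  θ2=γ+ψ≈1.1345
arm 3 (φ=240.0°): x'=-0.0859, y'=0.1487
  e−x'=0.1959;  (l²−L²−(e−x')²−y'²−z²)/2L = -0.3707
  θ3 = atan2(B,A) + arccos(C/0.5373) = 1.1345

θ₁ = 0.3489, θ₂ = 1.1345, θ₃ = 1.1345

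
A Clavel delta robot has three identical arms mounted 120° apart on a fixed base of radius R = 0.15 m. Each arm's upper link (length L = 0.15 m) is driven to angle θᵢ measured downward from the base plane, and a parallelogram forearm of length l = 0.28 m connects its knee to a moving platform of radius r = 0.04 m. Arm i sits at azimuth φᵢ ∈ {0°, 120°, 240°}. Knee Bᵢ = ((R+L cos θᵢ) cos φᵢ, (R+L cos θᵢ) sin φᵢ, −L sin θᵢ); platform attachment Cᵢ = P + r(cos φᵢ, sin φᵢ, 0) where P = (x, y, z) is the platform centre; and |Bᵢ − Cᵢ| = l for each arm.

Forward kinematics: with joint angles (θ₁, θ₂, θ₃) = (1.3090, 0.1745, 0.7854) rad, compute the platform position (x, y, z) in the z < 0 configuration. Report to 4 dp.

φ1=0.0°: virtual centre (0.1488, 0.0000, -0.1449), radius l
S2 = (0.2577·cos120.0°, 0.2577·sin120.0°, -0.0260) = (-0.1289, 0.2232, -0.0260)
arm 3 at φ=240.0°: (R−r)+L cos θ3 = 0.2161;  S3 = (-0.1080, -0.1871, -0.1061)
subtract pairs → two planes through P
linear system: -0.5554x+0.4464y = 0.0240−0.2377z; -0.5137x+-0.3742y = 0.0148−0.0776z
det = 0.4372;  x = -0.0356+0.2828z,  y = 0.0094+-0.1807z
sphere 1 gives Az²+Bz+C=0 with A=1.1126, B=0.1821, C=-0.0233;  B²−4AC=0.1369;  roots -0.2481, 0.0844;  negative root z = -0.2481
x = -0.1058, y = 0.0542

(-0.1058, 0.0542, -0.2481)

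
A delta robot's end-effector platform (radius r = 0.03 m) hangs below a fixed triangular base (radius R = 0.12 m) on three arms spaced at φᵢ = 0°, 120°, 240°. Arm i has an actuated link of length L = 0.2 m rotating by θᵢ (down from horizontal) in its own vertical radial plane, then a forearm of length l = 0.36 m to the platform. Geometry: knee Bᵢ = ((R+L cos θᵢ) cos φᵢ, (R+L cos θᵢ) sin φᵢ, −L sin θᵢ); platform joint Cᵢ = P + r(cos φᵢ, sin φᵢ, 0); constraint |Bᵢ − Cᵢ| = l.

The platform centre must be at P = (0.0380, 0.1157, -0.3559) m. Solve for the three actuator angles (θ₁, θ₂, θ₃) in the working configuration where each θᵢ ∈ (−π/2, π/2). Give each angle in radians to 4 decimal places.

θ₁ = 0.5235, θ₂ = 0.3490, θ₃ = 1.0472

arm 1 (φ=0.0°): x'=0.0380, y'=0.1157
  A cos θ + B sin θ = C:  0.0520·cos θ + -0.3559·sin θ = -0.1329
  γ=atan2(-0.3559,0.0520)=-1.4257;  ψ=arccos(-0.3695)=1.9492;  θ1=γ+ψ≈0.5235
rotate P by −φ2: (0.0812, -0.0908, -0.3559)
  e−x'=0.0088;  (l²−L²−(e−x')²−y'²−z²)/2L = -0.1134
  γ=atan2(-0.3559,0.0088)=-1.5461;  ψ=arccos(-0.3187)=1.8951;  θ2=γ+ψ≈0.3490
rotate P by −φ3: (-0.1192, -0.0249, -0.3559)
  e−x'=0.2092;  (l²−L²−(e−x')²−y'²−z²)/2L = -0.2036
  γ=atan2(-0.3559,0.2092)=-1.0394;  ψ=arccos(-0.4932)=2.0866;  θ3=γ+ψ≈1.0472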